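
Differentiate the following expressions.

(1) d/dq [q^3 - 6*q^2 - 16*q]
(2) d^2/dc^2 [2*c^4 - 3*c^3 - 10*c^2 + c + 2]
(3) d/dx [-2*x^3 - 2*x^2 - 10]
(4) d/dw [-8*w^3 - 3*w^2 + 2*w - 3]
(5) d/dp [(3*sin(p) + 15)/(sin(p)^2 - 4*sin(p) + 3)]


(1) = 3*q^2 - 12*q - 16
(2) = 24*c^2 - 18*c - 20
(3) = 2*x*(-3*x - 2)
(4) = -24*w^2 - 6*w + 2
(5) = 3*(-10*sin(p) + cos(p)^2 + 22)*cos(p)/(sin(p)^2 - 4*sin(p) + 3)^2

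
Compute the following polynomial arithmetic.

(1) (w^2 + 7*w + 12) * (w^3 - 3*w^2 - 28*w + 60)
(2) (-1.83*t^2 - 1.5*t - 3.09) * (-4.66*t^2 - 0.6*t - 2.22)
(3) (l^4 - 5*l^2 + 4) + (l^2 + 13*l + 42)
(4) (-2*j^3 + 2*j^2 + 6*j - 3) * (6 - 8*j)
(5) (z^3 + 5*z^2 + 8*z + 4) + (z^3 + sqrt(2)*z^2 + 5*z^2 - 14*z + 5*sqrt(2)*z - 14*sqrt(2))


(1) = w^5 + 4*w^4 - 37*w^3 - 172*w^2 + 84*w + 720
(2) = 8.5278*t^4 + 8.088*t^3 + 19.362*t^2 + 5.184*t + 6.8598
(3) = l^4 - 4*l^2 + 13*l + 46
(4) = 16*j^4 - 28*j^3 - 36*j^2 + 60*j - 18
(5) = 2*z^3 + sqrt(2)*z^2 + 10*z^2 - 6*z + 5*sqrt(2)*z - 14*sqrt(2) + 4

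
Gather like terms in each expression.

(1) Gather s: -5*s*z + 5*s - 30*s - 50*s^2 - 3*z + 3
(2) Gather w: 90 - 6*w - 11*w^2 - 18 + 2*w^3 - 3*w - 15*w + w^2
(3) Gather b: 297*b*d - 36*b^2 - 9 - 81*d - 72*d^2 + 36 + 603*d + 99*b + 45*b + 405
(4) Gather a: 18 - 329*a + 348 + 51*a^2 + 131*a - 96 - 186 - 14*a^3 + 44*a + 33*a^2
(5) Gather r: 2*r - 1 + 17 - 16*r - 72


(1) = -50*s^2 + s*(-5*z - 25) - 3*z + 3
(2) = 2*w^3 - 10*w^2 - 24*w + 72
(3) = -36*b^2 + b*(297*d + 144) - 72*d^2 + 522*d + 432
(4) = -14*a^3 + 84*a^2 - 154*a + 84
(5) = -14*r - 56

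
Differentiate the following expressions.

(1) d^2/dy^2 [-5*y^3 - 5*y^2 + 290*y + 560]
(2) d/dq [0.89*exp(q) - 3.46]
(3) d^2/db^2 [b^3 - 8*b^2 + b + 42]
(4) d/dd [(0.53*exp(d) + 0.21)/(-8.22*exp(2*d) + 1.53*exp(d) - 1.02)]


(1) = -30*y - 10
(2) = 0.89*exp(q)
(3) = 6*b - 16
(4) = (4.3566*exp(2*d) + 3.4524*exp(d) - 0.8619)*exp(d)/(67.5684*exp(4*d) - 25.1532*exp(3*d) + 19.1097*exp(2*d) - 3.1212*exp(d) + 1.0404)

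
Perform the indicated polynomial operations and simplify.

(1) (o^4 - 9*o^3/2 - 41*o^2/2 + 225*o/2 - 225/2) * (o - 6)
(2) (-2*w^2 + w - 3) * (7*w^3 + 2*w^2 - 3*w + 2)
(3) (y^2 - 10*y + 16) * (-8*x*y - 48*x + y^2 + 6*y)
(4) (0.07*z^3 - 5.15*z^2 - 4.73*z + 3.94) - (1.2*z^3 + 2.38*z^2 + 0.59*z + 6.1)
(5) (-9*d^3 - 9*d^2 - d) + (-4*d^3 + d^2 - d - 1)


(1) = o^5 - 21*o^4/2 + 13*o^3/2 + 471*o^2/2 - 1575*o/2 + 675
(2) = -14*w^5 + 3*w^4 - 13*w^3 - 13*w^2 + 11*w - 6
(3) = -8*x*y^3 + 32*x*y^2 + 352*x*y - 768*x + y^4 - 4*y^3 - 44*y^2 + 96*y
(4) = -1.13*z^3 - 7.53*z^2 - 5.32*z - 2.16
(5) = -13*d^3 - 8*d^2 - 2*d - 1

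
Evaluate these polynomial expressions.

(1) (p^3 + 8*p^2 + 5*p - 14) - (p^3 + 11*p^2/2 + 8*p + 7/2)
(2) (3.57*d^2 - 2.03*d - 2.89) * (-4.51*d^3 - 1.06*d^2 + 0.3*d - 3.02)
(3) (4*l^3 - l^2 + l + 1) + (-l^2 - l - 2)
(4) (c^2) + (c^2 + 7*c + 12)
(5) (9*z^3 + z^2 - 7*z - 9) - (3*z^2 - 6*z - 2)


(1) = 5*p^2/2 - 3*p - 35/2
(2) = -16.1007*d^5 + 5.3711*d^4 + 16.2567*d^3 - 8.327*d^2 + 5.2636*d + 8.7278
(3) = 4*l^3 - 2*l^2 - 1
(4) = 2*c^2 + 7*c + 12
(5) = 9*z^3 - 2*z^2 - z - 7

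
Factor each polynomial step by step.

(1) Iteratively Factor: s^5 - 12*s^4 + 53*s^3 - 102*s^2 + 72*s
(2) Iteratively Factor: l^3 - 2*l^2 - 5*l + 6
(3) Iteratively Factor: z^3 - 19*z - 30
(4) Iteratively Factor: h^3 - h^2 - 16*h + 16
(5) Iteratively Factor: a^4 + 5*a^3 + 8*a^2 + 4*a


(1) = (s - 3)*(s^4 - 9*s^3 + 26*s^2 - 24*s) = (s - 4)*(s - 3)*(s^3 - 5*s^2 + 6*s) = s*(s - 4)*(s - 3)*(s^2 - 5*s + 6) = s*(s - 4)*(s - 3)*(s - 2)*(s - 3)
(2) = (l + 2)*(l^2 - 4*l + 3) = (l - 1)*(l + 2)*(l - 3)
(3) = (z + 2)*(z^2 - 2*z - 15) = (z + 2)*(z + 3)*(z - 5)
(4) = (h + 4)*(h^2 - 5*h + 4) = (h - 1)*(h + 4)*(h - 4)
(5) = (a + 2)*(a^3 + 3*a^2 + 2*a) = a*(a + 2)*(a^2 + 3*a + 2) = a*(a + 1)*(a + 2)*(a + 2)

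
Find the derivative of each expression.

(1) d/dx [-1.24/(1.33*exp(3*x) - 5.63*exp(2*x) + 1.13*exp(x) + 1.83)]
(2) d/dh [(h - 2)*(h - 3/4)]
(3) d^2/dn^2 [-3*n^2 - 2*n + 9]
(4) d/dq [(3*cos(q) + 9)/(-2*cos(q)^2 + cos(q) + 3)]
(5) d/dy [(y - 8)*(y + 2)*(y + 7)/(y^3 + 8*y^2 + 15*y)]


(1) = (4.9476*exp(2*x) - 13.9624*exp(x) + 1.4012)*exp(x)/(1.33*exp(3*x) - 5.63*exp(2*x) + 1.13*exp(x) + 1.83)^2
(2) = 2*h - 11/4
(3) = -6
(4) = -6*(cos(q) + 6)*sin(q)*cos(q)/(cos(q) - cos(2*q) + 2)^2
(5) = (7*y^4 + 146*y^3 + 815*y^2 + 1792*y + 1680)/(y^2*(y^4 + 16*y^3 + 94*y^2 + 240*y + 225))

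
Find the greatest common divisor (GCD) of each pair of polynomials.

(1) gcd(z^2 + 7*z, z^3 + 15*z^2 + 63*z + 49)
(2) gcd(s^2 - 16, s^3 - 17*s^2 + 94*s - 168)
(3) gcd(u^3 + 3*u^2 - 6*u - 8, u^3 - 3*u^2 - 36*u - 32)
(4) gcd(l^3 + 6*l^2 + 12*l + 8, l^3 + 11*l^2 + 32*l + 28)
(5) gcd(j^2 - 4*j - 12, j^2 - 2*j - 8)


(1) = z + 7
(2) = s - 4
(3) = u^2 + 5*u + 4
(4) = l^2 + 4*l + 4
(5) = gcd((j - 6)*(j + 2), (j - 4)*(j + 2)) = j + 2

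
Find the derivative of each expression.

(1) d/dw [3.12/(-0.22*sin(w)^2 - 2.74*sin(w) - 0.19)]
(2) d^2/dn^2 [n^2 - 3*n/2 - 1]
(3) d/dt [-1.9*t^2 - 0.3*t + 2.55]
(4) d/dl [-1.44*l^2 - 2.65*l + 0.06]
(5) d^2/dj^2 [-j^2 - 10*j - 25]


(1) = (1.3728*sin(w) + 8.5488)*cos(w)/(0.22*sin(w)^2 + 2.74*sin(w) + 0.19)^2
(2) = 2
(3) = -3.8*t - 0.3
(4) = -2.88*l - 2.65
(5) = -2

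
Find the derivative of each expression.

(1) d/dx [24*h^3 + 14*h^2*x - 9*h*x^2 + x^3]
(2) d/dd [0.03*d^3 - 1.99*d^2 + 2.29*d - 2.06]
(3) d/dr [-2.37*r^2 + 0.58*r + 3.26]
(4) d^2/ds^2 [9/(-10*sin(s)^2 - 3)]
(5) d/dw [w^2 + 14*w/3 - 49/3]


(1) = 14*h^2 - 18*h*x + 3*x^2
(2) = 0.09*d^2 - 3.98*d + 2.29
(3) = 0.58 - 4.74*r
(4) = 180*(20*sin(s)^4 - 36*sin(s)^2 + 3)/(10*sin(s)^2 + 3)^3
(5) = 2*w + 14/3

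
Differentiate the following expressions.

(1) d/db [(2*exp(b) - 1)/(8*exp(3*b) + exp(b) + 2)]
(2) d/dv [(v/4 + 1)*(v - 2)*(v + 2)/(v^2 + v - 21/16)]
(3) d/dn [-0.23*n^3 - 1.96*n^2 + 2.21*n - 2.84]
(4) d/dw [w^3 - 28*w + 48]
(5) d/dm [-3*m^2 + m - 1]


(1) = (-(2*exp(b) - 1)*(24*exp(2*b) + 1) + 16*exp(3*b) + 2*exp(b) + 4)*exp(b)/(8*exp(3*b) + exp(b) + 2)^2
(2) = 4*(16*v^4 + 32*v^3 + 65*v^2 + 344*v + 340)/(256*v^4 + 512*v^3 - 416*v^2 - 672*v + 441)
(3) = -0.69*n^2 - 3.92*n + 2.21
(4) = 3*w^2 - 28
(5) = 1 - 6*m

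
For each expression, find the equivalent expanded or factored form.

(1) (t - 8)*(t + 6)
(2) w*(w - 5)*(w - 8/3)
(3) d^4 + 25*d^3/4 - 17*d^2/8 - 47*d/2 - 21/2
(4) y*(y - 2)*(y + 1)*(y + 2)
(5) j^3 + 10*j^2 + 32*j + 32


(1) = t^2 - 2*t - 48
(2) = w^3 - 23*w^2/3 + 40*w/3
(3) = (d - 2)*(d + 1/2)*(d + 7/4)*(d + 6)
(4) = y^4 + y^3 - 4*y^2 - 4*y
(5) = (j + 2)*(j + 4)^2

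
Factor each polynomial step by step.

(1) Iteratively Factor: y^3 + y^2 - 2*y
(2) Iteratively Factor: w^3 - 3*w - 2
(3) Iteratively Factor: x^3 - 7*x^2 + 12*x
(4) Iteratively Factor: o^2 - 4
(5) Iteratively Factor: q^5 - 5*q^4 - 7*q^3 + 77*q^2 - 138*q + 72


(1) = (y - 1)*(y^2 + 2*y) = (y - 1)*(y + 2)*(y)
(2) = (w + 1)*(w^2 - w - 2) = (w + 1)^2*(w - 2)
(3) = (x - 4)*(x^2 - 3*x) = x*(x - 4)*(x - 3)
(4) = (o - 2)*(o + 2)
(5) = (q - 1)*(q^4 - 4*q^3 - 11*q^2 + 66*q - 72) = (q - 3)*(q - 1)*(q^3 - q^2 - 14*q + 24) = (q - 3)*(q - 2)*(q - 1)*(q^2 + q - 12) = (q - 3)*(q - 2)*(q - 1)*(q + 4)*(q - 3)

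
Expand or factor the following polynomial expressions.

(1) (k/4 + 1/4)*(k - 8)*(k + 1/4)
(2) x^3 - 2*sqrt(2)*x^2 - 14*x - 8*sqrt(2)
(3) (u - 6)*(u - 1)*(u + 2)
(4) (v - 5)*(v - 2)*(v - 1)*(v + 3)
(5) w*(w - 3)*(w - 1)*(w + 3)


(1) = k^3/4 - 27*k^2/16 - 39*k/16 - 1/2
(2) = (x - 4*sqrt(2))*(x + sqrt(2))^2
(3) = u^3 - 5*u^2 - 8*u + 12
(4) = v^4 - 5*v^3 - 7*v^2 + 41*v - 30
(5) = w^4 - w^3 - 9*w^2 + 9*w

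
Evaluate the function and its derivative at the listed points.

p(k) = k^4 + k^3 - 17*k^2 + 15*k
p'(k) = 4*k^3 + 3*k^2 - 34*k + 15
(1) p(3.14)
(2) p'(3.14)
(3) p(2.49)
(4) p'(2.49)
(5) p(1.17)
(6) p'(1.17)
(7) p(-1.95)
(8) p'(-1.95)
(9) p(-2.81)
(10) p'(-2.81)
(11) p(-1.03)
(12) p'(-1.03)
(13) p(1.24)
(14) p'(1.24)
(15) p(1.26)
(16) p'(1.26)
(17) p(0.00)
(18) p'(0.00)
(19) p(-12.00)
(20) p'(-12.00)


(1) = 7.66
(2) = 61.66
(3) = -14.17
(4) = 10.69
(5) = -2.25
(6) = -14.27
(7) = -86.85
(8) = 63.05
(9) = -136.22
(10) = 45.48
(11) = -33.45
(12) = 48.83
(13) = -3.27
(14) = -14.92
(15) = -3.57
(16) = -15.08
(17) = 0.00
(18) = 15.00
(19) = 16380.00
(20) = -6057.00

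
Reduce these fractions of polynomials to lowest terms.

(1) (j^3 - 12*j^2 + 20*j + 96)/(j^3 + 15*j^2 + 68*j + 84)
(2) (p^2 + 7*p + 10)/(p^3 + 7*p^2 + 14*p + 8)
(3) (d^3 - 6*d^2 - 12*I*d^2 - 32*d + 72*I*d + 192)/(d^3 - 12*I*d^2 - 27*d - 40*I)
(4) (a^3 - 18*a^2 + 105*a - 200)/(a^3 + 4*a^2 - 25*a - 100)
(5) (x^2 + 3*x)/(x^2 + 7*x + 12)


(1) = (j^2 - 14*j + 48)/(j^2 + 13*j + 42)
(2) = (p + 5)/(p^2 + 5*p + 4)
(3) = (d^2 + d*(-6 - 4*I) + 24*I)/(d^2 - 4*I*d + 5)
(4) = (a^2 - 13*a + 40)/(a^2 + 9*a + 20)
(5) = x/(x + 4)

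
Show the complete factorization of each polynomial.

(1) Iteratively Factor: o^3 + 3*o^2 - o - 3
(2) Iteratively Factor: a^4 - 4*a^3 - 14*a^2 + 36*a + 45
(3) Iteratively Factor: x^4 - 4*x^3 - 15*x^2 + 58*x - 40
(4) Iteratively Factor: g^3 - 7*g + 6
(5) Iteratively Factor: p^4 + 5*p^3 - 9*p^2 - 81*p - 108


(1) = (o + 1)*(o^2 + 2*o - 3) = (o - 1)*(o + 1)*(o + 3)
(2) = (a + 3)*(a^3 - 7*a^2 + 7*a + 15) = (a - 5)*(a + 3)*(a^2 - 2*a - 3) = (a - 5)*(a - 3)*(a + 3)*(a + 1)
(3) = (x - 1)*(x^3 - 3*x^2 - 18*x + 40) = (x - 1)*(x + 4)*(x^2 - 7*x + 10) = (x - 5)*(x - 1)*(x + 4)*(x - 2)
(4) = (g - 1)*(g^2 + g - 6) = (g - 1)*(g + 3)*(g - 2)
(5) = (p + 3)*(p^3 + 2*p^2 - 15*p - 36) = (p + 3)^2*(p^2 - p - 12) = (p - 4)*(p + 3)^2*(p + 3)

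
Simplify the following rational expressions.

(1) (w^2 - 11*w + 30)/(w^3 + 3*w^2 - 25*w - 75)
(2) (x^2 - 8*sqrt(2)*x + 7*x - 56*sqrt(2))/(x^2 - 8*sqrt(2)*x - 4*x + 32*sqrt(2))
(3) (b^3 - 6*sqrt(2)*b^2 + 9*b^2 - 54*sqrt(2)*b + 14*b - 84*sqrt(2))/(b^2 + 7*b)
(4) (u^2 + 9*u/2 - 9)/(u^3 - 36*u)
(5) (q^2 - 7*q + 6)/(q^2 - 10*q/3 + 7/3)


(1) = (w - 6)/(w^2 + 8*w + 15)
(2) = (x + 7)/(x - 4)
(3) = (b^2 + b*(2 - 6*sqrt(2)) - 12*sqrt(2))/b
(4) = (2*u - 3)/(2*u^2 - 12*u)
(5) = (3*q - 18)/(3*q - 7)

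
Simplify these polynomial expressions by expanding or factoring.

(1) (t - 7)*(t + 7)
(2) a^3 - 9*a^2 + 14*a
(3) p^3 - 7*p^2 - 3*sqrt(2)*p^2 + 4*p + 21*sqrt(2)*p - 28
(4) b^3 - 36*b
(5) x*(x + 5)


(1) = t^2 - 49
(2) = a*(a - 7)*(a - 2)
(3) = (p - 7)*(p - 2*sqrt(2))*(p - sqrt(2))
(4) = b*(b - 6)*(b + 6)
(5) = x^2 + 5*x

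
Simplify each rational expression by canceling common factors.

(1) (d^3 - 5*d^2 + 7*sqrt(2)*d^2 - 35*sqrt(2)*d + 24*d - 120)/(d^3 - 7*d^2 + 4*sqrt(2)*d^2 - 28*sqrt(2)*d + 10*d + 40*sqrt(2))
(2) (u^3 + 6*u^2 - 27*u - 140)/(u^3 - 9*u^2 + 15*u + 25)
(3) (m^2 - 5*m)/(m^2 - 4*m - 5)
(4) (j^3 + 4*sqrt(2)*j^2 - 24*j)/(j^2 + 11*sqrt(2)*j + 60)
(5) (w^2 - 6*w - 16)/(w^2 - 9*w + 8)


(1) = (d + 3*sqrt(2))/(d - 2)
(2) = (u^2 + 11*u + 28)/(u^2 - 4*u - 5)
(3) = m/(m + 1)
(4) = (j^2 - 2*sqrt(2)*j)/(j + 5*sqrt(2))
(5) = (w + 2)/(w - 1)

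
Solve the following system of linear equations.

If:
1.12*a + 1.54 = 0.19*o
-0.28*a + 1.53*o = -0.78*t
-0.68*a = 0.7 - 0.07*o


Then:
a = -0.50
o = 5.18
t = -10.34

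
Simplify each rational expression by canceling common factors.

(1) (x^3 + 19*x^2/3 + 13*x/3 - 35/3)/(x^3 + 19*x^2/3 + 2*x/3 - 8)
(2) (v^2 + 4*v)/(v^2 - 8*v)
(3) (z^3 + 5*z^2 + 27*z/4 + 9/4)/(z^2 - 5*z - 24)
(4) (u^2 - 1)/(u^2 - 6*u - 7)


(1) = (3*x^2 + 22*x + 35)/(3*x^2 + 22*x + 24)
(2) = (v + 4)/(v - 8)
(3) = (4*z^2 + 8*z + 3)/(4*z - 32)
(4) = (u - 1)/(u - 7)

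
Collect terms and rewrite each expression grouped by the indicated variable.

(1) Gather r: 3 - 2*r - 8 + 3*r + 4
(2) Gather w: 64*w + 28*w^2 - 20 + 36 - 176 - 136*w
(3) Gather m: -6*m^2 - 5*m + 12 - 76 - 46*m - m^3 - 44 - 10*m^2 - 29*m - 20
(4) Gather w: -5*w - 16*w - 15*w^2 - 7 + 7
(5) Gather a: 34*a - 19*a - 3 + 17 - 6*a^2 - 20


(1) = r - 1
(2) = 28*w^2 - 72*w - 160
(3) = -m^3 - 16*m^2 - 80*m - 128
(4) = -15*w^2 - 21*w
(5) = -6*a^2 + 15*a - 6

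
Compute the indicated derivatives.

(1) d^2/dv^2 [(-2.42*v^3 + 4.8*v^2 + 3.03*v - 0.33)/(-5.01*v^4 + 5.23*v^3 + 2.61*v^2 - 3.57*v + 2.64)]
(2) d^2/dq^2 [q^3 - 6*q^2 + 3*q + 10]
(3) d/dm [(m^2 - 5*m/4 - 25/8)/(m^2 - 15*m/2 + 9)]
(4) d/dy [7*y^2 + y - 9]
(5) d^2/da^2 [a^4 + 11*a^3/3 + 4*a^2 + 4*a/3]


(1) = (121.484484*v^9 - 722.88288*v^8 + 31.851576*v^7 + 375.794796*v^6 + 1550.55501*v^5 - 2354.725026*v^4 + 6.464376*v^3 + 592.52094*v^2 + 180.678762*v - 120.158478)/(125.751501*v^12 - 393.820569*v^11 + 214.580304*v^10 + 536.094422*v^9 - 871.833402*v^8 + 321.02208*v^7 + 456.656148*v^6 - 626.54013*v^5 + 246.758913*v^4 + 83.738637*v^3 - 155.511576*v^2 + 74.644416*v - 18.399744)
(2) = 6*q - 12
(3) = (-100*m^2 + 388*m - 555)/(4*(4*m^4 - 60*m^3 + 297*m^2 - 540*m + 324))
(4) = 14*y + 1
(5) = 12*a^2 + 22*a + 8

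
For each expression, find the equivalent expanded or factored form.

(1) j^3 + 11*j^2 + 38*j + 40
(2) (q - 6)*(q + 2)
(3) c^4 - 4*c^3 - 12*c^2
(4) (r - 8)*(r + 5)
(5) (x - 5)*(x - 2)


(1) = (j + 2)*(j + 4)*(j + 5)
(2) = q^2 - 4*q - 12
(3) = c^2*(c - 6)*(c + 2)
(4) = r^2 - 3*r - 40
(5) = x^2 - 7*x + 10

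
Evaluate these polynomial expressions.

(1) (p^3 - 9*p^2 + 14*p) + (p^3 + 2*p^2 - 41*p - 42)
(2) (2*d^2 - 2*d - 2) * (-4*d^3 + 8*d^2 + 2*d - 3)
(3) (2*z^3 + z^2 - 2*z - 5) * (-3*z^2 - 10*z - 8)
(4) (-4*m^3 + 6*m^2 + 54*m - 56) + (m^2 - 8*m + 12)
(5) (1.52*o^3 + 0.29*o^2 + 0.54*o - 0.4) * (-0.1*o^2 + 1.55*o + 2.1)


(1) = 2*p^3 - 7*p^2 - 27*p - 42
(2) = -8*d^5 + 24*d^4 - 4*d^3 - 26*d^2 + 2*d + 6
(3) = -6*z^5 - 23*z^4 - 20*z^3 + 27*z^2 + 66*z + 40
(4) = -4*m^3 + 7*m^2 + 46*m - 44
(5) = -0.152*o^5 + 2.327*o^4 + 3.5875*o^3 + 1.486*o^2 + 0.514*o - 0.84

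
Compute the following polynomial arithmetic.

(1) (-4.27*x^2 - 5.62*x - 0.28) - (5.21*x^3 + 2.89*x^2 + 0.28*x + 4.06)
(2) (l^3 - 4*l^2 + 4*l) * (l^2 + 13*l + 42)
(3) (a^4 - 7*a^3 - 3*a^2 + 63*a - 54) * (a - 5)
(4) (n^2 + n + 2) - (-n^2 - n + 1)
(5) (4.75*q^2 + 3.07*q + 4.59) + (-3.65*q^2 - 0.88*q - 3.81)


(1) = -5.21*x^3 - 7.16*x^2 - 5.9*x - 4.34
(2) = l^5 + 9*l^4 - 6*l^3 - 116*l^2 + 168*l
(3) = a^5 - 12*a^4 + 32*a^3 + 78*a^2 - 369*a + 270
(4) = 2*n^2 + 2*n + 1
(5) = 1.1*q^2 + 2.19*q + 0.78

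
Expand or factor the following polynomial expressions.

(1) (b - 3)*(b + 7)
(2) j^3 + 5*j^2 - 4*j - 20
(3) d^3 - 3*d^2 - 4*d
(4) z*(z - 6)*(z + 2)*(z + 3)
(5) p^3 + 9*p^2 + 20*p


(1) = b^2 + 4*b - 21
(2) = (j - 2)*(j + 2)*(j + 5)
(3) = d*(d - 4)*(d + 1)
(4) = z^4 - z^3 - 24*z^2 - 36*z
(5) = p*(p + 4)*(p + 5)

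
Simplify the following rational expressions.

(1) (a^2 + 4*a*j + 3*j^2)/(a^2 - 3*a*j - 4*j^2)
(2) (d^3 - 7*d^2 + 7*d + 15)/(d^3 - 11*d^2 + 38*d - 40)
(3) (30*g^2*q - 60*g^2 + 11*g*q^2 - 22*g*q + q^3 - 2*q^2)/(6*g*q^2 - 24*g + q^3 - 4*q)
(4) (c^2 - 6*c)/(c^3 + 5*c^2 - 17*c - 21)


(1) = (a + 3*j)/(a - 4*j)
(2) = (d^2 - 2*d - 3)/(d^2 - 6*d + 8)
(3) = (5*g + q)/(q + 2)
(4) = (c^2 - 6*c)/(c^3 + 5*c^2 - 17*c - 21)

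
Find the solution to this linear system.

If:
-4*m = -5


Then:
m = 5/4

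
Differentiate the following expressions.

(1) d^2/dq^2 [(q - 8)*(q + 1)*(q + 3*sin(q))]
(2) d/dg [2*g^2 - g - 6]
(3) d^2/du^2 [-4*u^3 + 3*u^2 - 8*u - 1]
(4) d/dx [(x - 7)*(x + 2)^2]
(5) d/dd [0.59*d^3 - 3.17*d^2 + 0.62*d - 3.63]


(1) = -3*q^2*sin(q) + 21*q*sin(q) + 12*q*cos(q) + 6*q + 30*sin(q) - 42*cos(q) - 14
(2) = 4*g - 1
(3) = 6 - 24*u
(4) = 3*(x - 4)*(x + 2)
(5) = 1.77*d^2 - 6.34*d + 0.62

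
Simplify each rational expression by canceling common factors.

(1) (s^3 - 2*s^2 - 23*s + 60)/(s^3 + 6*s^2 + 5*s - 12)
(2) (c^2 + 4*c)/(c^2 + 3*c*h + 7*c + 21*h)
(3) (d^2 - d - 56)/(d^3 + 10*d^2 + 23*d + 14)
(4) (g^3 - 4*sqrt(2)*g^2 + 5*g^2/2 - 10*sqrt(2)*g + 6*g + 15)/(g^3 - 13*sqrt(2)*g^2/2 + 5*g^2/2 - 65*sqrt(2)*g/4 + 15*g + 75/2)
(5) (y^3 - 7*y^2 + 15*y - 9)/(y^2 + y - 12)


(1) = (s^3 - 2*s^2 - 23*s + 60)/(s^3 + 6*s^2 + 5*s - 12)
(2) = (c^2 + 4*c)/(c^2 + 3*c*h + 7*c + 21*h)
(3) = (d - 8)/(d^2 + 3*d + 2)
(4) = (8*g^2 - 32*sqrt(2)*g + 48)/(8*g^2 - 52*sqrt(2)*g + 120)
(5) = (y^2 - 4*y + 3)/(y + 4)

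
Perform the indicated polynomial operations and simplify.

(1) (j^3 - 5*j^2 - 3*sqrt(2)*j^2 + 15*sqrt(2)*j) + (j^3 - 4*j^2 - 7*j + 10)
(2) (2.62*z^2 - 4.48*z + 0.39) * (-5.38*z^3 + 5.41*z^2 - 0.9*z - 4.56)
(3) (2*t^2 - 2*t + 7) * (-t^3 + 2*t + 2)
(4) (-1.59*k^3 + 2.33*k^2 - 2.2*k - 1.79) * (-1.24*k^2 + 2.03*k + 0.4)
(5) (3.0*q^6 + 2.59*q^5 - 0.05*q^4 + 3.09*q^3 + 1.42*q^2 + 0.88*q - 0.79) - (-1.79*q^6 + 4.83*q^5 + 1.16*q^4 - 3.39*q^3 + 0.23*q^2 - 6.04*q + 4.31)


(1) = 2*j^3 - 9*j^2 - 3*sqrt(2)*j^2 - 7*j + 15*sqrt(2)*j + 10
(2) = -14.0956*z^5 + 38.2766*z^4 - 28.693*z^3 - 5.8053*z^2 + 20.0778*z - 1.7784
(3) = -2*t^5 + 2*t^4 - 3*t^3 + 10*t + 14
(4) = 1.9716*k^5 - 6.1169*k^4 + 6.8219*k^3 - 1.3144*k^2 - 4.5137*k - 0.716
(5) = 4.79*q^6 - 2.24*q^5 - 1.21*q^4 + 6.48*q^3 + 1.19*q^2 + 6.92*q - 5.1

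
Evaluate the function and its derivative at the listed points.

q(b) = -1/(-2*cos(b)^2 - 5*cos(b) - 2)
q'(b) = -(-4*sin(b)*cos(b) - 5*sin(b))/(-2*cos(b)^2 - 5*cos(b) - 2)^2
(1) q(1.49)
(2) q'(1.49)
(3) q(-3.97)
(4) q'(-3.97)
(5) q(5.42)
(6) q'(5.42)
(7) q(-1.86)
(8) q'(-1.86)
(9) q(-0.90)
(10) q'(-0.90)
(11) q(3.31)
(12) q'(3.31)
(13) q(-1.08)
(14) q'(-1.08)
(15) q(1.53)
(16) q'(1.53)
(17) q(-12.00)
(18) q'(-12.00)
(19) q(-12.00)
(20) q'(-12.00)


(1) = 0.41
(2) = 0.91
(3) = -2.15
(4) = 7.78
(5) = 0.16
(6) = -0.16
(7) = 1.36
(8) = -6.82
(9) = 0.17
(10) = -0.17
(11) = -1.01
(12) = -0.18
(13) = 0.21
(14) = -0.26
(15) = 0.45
(16) = 1.06
(17) = 0.13
(18) = 0.08
(19) = 0.13
(20) = 0.08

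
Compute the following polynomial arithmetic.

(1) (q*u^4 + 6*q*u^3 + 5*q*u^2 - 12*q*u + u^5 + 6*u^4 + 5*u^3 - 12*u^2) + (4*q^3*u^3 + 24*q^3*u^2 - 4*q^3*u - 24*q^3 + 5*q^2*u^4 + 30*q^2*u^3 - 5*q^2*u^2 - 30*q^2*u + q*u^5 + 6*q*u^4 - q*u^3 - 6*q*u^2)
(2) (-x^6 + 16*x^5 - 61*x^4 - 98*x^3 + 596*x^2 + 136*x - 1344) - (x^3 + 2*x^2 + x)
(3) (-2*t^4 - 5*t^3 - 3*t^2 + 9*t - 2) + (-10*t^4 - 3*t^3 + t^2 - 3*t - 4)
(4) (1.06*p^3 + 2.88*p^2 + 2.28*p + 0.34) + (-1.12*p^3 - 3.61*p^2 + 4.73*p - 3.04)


(1) = 4*q^3*u^3 + 24*q^3*u^2 - 4*q^3*u - 24*q^3 + 5*q^2*u^4 + 30*q^2*u^3 - 5*q^2*u^2 - 30*q^2*u + q*u^5 + 7*q*u^4 + 5*q*u^3 - q*u^2 - 12*q*u + u^5 + 6*u^4 + 5*u^3 - 12*u^2
(2) = -x^6 + 16*x^5 - 61*x^4 - 99*x^3 + 594*x^2 + 135*x - 1344
(3) = -12*t^4 - 8*t^3 - 2*t^2 + 6*t - 6
(4) = -0.06*p^3 - 0.73*p^2 + 7.01*p - 2.7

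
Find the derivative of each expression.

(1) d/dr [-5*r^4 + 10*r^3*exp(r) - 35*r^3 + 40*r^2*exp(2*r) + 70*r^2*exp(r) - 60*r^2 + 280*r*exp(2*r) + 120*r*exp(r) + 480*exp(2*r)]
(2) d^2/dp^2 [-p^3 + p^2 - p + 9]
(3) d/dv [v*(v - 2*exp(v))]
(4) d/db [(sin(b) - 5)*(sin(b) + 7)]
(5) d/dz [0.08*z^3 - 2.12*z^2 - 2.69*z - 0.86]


(1) = 10*r^3*exp(r) - 20*r^3 + 80*r^2*exp(2*r) + 100*r^2*exp(r) - 105*r^2 + 640*r*exp(2*r) + 260*r*exp(r) - 120*r + 1240*exp(2*r) + 120*exp(r)
(2) = 2 - 6*p
(3) = -2*v*exp(v) + 2*v - 2*exp(v)
(4) = 2*(sin(b) + 1)*cos(b)
(5) = 0.24*z^2 - 4.24*z - 2.69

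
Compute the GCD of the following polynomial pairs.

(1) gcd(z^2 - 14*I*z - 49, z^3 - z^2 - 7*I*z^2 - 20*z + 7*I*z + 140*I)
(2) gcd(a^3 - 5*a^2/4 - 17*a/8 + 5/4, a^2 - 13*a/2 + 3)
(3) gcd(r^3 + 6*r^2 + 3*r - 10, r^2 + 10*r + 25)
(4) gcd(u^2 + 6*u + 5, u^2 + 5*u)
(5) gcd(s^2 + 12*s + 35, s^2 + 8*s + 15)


(1) = z - 7*I
(2) = a - 1/2
(3) = r + 5
(4) = gcd((u + 1)*(u + 5), u*(u + 5)) = u + 5
(5) = gcd((s + 5)*(s + 7), (s + 3)*(s + 5)) = s + 5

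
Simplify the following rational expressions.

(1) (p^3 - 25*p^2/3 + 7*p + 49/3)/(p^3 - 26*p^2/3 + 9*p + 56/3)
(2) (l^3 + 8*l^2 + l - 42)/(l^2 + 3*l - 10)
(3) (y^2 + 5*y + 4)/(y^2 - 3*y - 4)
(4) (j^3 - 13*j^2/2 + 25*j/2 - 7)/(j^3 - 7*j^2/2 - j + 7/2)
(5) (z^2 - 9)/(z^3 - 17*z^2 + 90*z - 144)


(1) = (3*p - 7)/(3*p - 8)
(2) = (l^2 + 10*l + 21)/(l + 5)
(3) = (y + 4)/(y - 4)
(4) = (j - 2)/(j + 1)
(5) = (z + 3)/(z^2 - 14*z + 48)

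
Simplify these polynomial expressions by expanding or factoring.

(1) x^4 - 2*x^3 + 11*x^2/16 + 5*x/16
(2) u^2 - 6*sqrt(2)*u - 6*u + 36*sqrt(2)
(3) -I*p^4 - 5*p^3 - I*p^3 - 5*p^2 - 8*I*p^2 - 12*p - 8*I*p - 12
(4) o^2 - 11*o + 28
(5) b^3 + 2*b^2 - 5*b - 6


(1) = x*(x - 5/4)*(x - 1)*(x + 1/4)
(2) = (u - 6)*(u - 6*sqrt(2))
(3) = (p - 6*I)*(p - I)*(p + 2*I)*(-I*p - I)
(4) = (o - 7)*(o - 4)
(5) = (b - 2)*(b + 1)*(b + 3)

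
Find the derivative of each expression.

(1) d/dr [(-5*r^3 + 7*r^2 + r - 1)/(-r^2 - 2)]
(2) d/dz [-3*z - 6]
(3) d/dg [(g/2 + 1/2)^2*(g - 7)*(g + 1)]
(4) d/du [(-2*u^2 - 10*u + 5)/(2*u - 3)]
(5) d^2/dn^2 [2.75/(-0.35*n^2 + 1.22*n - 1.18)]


(1) = (5*r^4 + 31*r^2 - 30*r - 2)/(r^4 + 4*r^2 + 4)
(2) = -3
(3) = (g - 5)*(g + 1)^2
(4) = 4*(-u^2 + 3*u + 5)/(4*u^2 - 12*u + 9)
(5) = (0.67375*n^2 - 2.3485*n - 2.75*(0.7*n - 1.22)*(1.4*n - 2.44) + 2.2715)/(0.35*n^2 - 1.22*n + 1.18)^3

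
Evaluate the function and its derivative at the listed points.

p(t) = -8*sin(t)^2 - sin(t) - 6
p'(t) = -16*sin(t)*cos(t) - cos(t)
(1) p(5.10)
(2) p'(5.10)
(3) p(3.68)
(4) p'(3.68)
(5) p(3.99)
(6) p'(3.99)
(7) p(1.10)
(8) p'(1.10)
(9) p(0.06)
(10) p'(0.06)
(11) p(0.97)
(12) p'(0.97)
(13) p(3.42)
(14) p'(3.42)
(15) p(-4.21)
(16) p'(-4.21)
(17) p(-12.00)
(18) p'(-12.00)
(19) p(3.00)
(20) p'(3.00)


(1) = -11.93
(2) = 5.22
(3) = -7.59
(4) = -6.19
(5) = -9.75
(6) = -7.28
(7) = -13.25
(8) = -6.92
(9) = -6.09
(10) = -1.96
(11) = -12.27
(12) = -8.03
(13) = -6.33
(14) = -3.27
(15) = -13.02
(16) = 7.23
(17) = -8.84
(18) = -8.09
(19) = -6.30
(20) = 3.23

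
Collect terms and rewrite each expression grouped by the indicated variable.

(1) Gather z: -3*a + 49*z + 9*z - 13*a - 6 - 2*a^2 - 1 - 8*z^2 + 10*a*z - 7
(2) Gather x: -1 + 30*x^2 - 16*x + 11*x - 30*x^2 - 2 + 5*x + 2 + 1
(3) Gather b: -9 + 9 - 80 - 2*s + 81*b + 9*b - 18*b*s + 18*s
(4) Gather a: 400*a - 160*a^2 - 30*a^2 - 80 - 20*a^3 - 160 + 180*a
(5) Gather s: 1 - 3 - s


(1) = -2*a^2 - 16*a - 8*z^2 + z*(10*a + 58) - 14
(2) = 0
(3) = b*(90 - 18*s) + 16*s - 80
(4) = -20*a^3 - 190*a^2 + 580*a - 240
(5) = -s - 2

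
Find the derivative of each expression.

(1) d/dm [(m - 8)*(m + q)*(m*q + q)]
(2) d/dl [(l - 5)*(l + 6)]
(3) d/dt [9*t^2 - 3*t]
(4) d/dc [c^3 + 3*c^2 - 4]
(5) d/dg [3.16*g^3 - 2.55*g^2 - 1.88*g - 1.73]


(1) = q*(3*m^2 + 2*m*q - 14*m - 7*q - 8)
(2) = 2*l + 1
(3) = 18*t - 3
(4) = 3*c*(c + 2)
(5) = 9.48*g^2 - 5.1*g - 1.88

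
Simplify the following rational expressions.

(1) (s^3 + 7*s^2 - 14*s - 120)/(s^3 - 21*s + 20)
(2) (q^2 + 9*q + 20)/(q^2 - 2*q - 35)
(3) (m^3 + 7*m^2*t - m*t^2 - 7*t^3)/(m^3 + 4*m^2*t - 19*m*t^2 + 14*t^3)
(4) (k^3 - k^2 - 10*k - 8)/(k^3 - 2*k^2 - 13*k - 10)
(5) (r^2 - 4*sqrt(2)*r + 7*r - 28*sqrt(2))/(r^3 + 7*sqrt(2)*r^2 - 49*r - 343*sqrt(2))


(1) = (s + 6)/(s - 1)
(2) = (q + 4)/(q - 7)
(3) = (-m - t)/(-m + 2*t)
(4) = (k - 4)/(k - 5)
(5) = (r - 4*sqrt(2))/(r^2 + r*(-7 + 7*sqrt(2)) - 49*sqrt(2))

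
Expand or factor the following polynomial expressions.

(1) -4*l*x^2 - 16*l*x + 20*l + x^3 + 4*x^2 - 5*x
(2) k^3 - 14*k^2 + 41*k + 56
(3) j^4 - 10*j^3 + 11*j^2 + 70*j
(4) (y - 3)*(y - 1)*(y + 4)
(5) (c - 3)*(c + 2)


(1) = (-4*l + x)*(x - 1)*(x + 5)
(2) = (k - 8)*(k - 7)*(k + 1)
(3) = j*(j - 7)*(j - 5)*(j + 2)
(4) = y^3 - 13*y + 12
(5) = c^2 - c - 6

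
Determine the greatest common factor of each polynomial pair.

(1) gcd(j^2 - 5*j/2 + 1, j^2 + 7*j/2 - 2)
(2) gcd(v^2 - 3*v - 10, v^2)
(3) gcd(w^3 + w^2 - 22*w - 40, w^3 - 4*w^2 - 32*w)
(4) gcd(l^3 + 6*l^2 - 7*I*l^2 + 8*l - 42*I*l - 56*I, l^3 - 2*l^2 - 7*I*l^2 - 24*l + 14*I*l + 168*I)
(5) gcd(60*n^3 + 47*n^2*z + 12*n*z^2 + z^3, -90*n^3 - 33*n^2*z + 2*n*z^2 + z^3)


(1) = j - 1/2
(2) = 1
(3) = w + 4
(4) = l^2 + l*(4 - 7*I) - 28*I
(5) = 15*n^2 + 8*n*z + z^2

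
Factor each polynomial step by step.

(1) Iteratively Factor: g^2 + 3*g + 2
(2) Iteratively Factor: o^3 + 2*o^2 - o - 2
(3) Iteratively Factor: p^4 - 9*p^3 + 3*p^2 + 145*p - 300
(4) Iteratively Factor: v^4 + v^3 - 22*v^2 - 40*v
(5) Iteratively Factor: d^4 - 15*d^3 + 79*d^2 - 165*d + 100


(1) = (g + 2)*(g + 1)
(2) = (o - 1)*(o^2 + 3*o + 2) = (o - 1)*(o + 1)*(o + 2)
(3) = (p + 4)*(p^3 - 13*p^2 + 55*p - 75) = (p - 3)*(p + 4)*(p^2 - 10*p + 25) = (p - 5)*(p - 3)*(p + 4)*(p - 5)
(4) = (v)*(v^3 + v^2 - 22*v - 40) = v*(v + 2)*(v^2 - v - 20) = v*(v - 5)*(v + 2)*(v + 4)
(5) = (d - 5)*(d^3 - 10*d^2 + 29*d - 20) = (d - 5)^2*(d^2 - 5*d + 4) = (d - 5)^2*(d - 4)*(d - 1)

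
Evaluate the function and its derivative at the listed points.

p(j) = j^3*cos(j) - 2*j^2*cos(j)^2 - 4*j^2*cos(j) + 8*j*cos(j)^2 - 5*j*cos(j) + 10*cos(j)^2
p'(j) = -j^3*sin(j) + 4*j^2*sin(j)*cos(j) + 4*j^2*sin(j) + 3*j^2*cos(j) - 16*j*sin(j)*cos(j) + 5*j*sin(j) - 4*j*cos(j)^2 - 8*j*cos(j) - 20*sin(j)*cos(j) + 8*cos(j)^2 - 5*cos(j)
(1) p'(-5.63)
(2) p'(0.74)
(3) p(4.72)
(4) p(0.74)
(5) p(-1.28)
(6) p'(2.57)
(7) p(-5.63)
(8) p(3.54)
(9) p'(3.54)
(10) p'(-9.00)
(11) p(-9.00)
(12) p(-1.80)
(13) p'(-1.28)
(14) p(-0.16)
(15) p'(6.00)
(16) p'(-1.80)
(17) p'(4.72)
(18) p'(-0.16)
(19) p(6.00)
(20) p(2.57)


(1) = 389.97
(2) = -15.17
(3) = -0.06
(4) = 4.03
(5) = -0.93
(6) = 31.07
(7) = -282.13
(8) = 32.89
(9) = -27.76
(10) = -493.12
(11) = 732.46
(12) = 1.66
(13) = -0.10
(14) = 9.13
(15) = 42.28
(16) = -8.28
(17) = -7.33
(18) = 7.66
(19) = 27.42
(20) = 31.02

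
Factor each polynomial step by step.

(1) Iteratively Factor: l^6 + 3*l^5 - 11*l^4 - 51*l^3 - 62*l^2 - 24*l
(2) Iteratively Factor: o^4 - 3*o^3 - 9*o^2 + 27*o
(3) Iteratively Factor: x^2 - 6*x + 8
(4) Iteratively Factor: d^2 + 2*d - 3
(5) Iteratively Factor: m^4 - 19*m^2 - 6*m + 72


(1) = (l + 3)*(l^5 - 11*l^3 - 18*l^2 - 8*l) = (l - 4)*(l + 3)*(l^4 + 4*l^3 + 5*l^2 + 2*l) = (l - 4)*(l + 2)*(l + 3)*(l^3 + 2*l^2 + l) = l*(l - 4)*(l + 2)*(l + 3)*(l^2 + 2*l + 1) = l*(l - 4)*(l + 1)*(l + 2)*(l + 3)*(l + 1)
(2) = (o)*(o^3 - 3*o^2 - 9*o + 27) = o*(o - 3)*(o^2 - 9) = o*(o - 3)*(o + 3)*(o - 3)
(3) = (x - 2)*(x - 4)
(4) = (d - 1)*(d + 3)
(5) = (m + 3)*(m^3 - 3*m^2 - 10*m + 24) = (m - 4)*(m + 3)*(m^2 + m - 6) = (m - 4)*(m - 2)*(m + 3)*(m + 3)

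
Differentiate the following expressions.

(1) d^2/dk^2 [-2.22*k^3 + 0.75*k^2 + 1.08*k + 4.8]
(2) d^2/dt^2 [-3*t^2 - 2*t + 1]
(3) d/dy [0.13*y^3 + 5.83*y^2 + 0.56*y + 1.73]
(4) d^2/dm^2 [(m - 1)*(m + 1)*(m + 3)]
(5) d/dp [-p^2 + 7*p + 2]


(1) = 1.5 - 13.32*k
(2) = -6
(3) = 0.39*y^2 + 11.66*y + 0.56
(4) = 6*m + 6
(5) = 7 - 2*p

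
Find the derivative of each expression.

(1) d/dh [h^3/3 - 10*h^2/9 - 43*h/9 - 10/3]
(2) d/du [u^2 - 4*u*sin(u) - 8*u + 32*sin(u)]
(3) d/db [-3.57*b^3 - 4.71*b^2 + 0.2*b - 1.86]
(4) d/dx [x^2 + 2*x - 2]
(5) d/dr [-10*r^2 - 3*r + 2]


(1) = h^2 - 20*h/9 - 43/9
(2) = -4*u*cos(u) + 2*u - 4*sin(u) + 32*cos(u) - 8
(3) = -10.71*b^2 - 9.42*b + 0.2
(4) = 2*x + 2
(5) = -20*r - 3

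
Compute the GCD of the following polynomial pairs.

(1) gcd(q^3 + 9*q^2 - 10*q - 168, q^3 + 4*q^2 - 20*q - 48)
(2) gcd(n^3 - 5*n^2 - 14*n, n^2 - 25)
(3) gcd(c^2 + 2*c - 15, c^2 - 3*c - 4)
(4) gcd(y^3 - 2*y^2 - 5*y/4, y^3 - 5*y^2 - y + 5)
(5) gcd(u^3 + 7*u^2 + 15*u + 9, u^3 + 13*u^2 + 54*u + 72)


(1) = gcd((q - 4)*(q + 6)*(q + 7), (q - 4)*(q + 2)*(q + 6)) = q^2 + 2*q - 24
(2) = gcd(n*(n - 7)*(n + 2), (n - 5)*(n + 5)) = 1
(3) = 1
(4) = 1
(5) = gcd((u + 1)*(u + 3)^2, (u + 3)*(u + 4)*(u + 6)) = u + 3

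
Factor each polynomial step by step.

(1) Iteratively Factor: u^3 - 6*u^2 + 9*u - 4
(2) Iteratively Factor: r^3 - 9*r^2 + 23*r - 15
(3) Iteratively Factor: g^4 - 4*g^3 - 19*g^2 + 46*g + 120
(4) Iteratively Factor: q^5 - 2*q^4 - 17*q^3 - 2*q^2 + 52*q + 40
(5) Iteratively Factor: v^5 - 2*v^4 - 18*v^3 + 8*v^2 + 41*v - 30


(1) = (u - 4)*(u^2 - 2*u + 1) = (u - 4)*(u - 1)*(u - 1)
(2) = (r - 3)*(r^2 - 6*r + 5) = (r - 3)*(r - 1)*(r - 5)
(3) = (g + 2)*(g^3 - 6*g^2 - 7*g + 60) = (g + 2)*(g + 3)*(g^2 - 9*g + 20) = (g - 5)*(g + 2)*(g + 3)*(g - 4)
(4) = (q + 2)*(q^4 - 4*q^3 - 9*q^2 + 16*q + 20) = (q - 5)*(q + 2)*(q^3 + q^2 - 4*q - 4) = (q - 5)*(q + 1)*(q + 2)*(q^2 - 4) = (q - 5)*(q - 2)*(q + 1)*(q + 2)*(q + 2)
(5) = (v - 1)*(v^4 - v^3 - 19*v^2 - 11*v + 30) = (v - 5)*(v - 1)*(v^3 + 4*v^2 + v - 6) = (v - 5)*(v - 1)*(v + 2)*(v^2 + 2*v - 3) = (v - 5)*(v - 1)^2*(v + 2)*(v + 3)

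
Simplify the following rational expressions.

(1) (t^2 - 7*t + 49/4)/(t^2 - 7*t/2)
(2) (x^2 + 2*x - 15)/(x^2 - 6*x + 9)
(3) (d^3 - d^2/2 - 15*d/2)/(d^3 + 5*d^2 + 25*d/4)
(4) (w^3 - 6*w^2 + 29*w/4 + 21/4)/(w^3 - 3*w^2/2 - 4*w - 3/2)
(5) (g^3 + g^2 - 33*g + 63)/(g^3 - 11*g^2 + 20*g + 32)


(1) = (2*t - 7)/(2*t)
(2) = (x + 5)/(x - 3)
(3) = (2*d - 6)/(2*d + 5)
(4) = (2*w - 7)/(2*w + 2)
(5) = (g^3 + g^2 - 33*g + 63)/(g^3 - 11*g^2 + 20*g + 32)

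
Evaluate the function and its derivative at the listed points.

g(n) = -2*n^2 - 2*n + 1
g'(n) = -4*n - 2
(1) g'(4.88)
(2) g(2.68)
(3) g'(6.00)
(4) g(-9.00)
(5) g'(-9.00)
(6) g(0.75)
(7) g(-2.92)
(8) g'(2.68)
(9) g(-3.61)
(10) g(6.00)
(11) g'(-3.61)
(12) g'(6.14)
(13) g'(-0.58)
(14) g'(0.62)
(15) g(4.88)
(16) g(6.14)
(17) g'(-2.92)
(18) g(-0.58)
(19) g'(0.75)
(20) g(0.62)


(1) = -21.52
(2) = -18.72
(3) = -26.00
(4) = -143.00
(5) = 34.00
(6) = -1.62
(7) = -10.21
(8) = -12.72
(9) = -17.84
(10) = -83.00
(11) = 12.44
(12) = -26.56
(13) = 0.32
(14) = -4.48
(15) = -56.39
(16) = -86.68
(17) = 9.68
(18) = 1.49
(19) = -5.00
(20) = -1.01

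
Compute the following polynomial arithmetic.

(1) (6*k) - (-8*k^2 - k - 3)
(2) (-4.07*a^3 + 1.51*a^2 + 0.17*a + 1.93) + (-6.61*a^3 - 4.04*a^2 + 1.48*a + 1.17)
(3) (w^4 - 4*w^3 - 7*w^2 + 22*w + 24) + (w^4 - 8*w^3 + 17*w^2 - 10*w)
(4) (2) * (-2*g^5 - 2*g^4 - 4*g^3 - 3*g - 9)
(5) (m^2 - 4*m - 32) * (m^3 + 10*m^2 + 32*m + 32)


(1) = 8*k^2 + 7*k + 3
(2) = -10.68*a^3 - 2.53*a^2 + 1.65*a + 3.1
(3) = 2*w^4 - 12*w^3 + 10*w^2 + 12*w + 24
(4) = -4*g^5 - 4*g^4 - 8*g^3 - 6*g - 18
(5) = m^5 + 6*m^4 - 40*m^3 - 416*m^2 - 1152*m - 1024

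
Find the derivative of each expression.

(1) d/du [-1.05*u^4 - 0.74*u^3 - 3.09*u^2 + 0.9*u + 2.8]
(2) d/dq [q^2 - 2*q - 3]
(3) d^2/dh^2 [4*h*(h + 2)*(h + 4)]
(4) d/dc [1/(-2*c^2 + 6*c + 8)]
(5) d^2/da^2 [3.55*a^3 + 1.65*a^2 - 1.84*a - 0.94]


(1) = -4.2*u^3 - 2.22*u^2 - 6.18*u + 0.9
(2) = 2*q - 2
(3) = 24*h + 48
(4) = (c - 3/2)/(-c^2 + 3*c + 4)^2
(5) = 21.3*a + 3.3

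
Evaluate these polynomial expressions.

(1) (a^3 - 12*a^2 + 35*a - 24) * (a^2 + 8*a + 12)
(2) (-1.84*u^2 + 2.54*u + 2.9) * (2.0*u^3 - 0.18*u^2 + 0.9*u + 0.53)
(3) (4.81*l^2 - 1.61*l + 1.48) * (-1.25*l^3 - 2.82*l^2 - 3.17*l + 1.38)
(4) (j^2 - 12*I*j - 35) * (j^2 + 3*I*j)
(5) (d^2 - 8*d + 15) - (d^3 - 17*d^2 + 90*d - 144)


(1) = a^5 - 4*a^4 - 49*a^3 + 112*a^2 + 228*a - 288
(2) = -3.68*u^5 + 5.4112*u^4 + 3.6868*u^3 + 0.7888*u^2 + 3.9562*u + 1.537
(3) = -6.0125*l^5 - 11.5517*l^4 - 12.5575*l^3 + 7.5679*l^2 - 6.9134*l + 2.0424
(4) = j^4 - 9*I*j^3 + j^2 - 105*I*j
(5) = -d^3 + 18*d^2 - 98*d + 159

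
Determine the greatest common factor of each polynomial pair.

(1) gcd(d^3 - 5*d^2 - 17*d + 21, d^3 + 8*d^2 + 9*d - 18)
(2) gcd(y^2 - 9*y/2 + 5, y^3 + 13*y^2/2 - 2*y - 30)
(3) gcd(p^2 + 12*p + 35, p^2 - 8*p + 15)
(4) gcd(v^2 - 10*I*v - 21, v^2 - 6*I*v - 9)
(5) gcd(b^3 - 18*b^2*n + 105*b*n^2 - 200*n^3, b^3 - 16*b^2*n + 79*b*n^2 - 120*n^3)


(1) = d^2 + 2*d - 3
(2) = gcd((y - 5/2)*(y - 2), (y - 2)*(y + 5/2)*(y + 6)) = y - 2
(3) = gcd((p + 5)*(p + 7), (p - 5)*(p - 3)) = 1
(4) = gcd((v - 7*I)*(v - 3*I), (v - 3*I)^2) = v - 3*I
(5) = gcd((b - 8*n)*(b - 5*n)^2, (b - 8*n)*(b - 5*n)*(b - 3*n)) = b^2 - 13*b*n + 40*n^2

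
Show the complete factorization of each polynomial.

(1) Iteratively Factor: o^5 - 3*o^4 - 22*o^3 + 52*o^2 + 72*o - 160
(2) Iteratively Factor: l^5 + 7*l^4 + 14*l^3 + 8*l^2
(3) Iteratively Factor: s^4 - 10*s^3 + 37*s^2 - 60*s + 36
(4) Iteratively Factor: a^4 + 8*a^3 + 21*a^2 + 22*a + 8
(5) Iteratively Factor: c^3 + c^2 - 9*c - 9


(1) = (o - 5)*(o^4 + 2*o^3 - 12*o^2 - 8*o + 32) = (o - 5)*(o + 2)*(o^3 - 12*o + 16) = (o - 5)*(o - 2)*(o + 2)*(o^2 + 2*o - 8) = (o - 5)*(o - 2)*(o + 2)*(o + 4)*(o - 2)
(2) = (l)*(l^4 + 7*l^3 + 14*l^2 + 8*l) = l*(l + 2)*(l^3 + 5*l^2 + 4*l) = l*(l + 1)*(l + 2)*(l^2 + 4*l) = l*(l + 1)*(l + 2)*(l + 4)*(l)
(3) = (s - 3)*(s^3 - 7*s^2 + 16*s - 12) = (s - 3)*(s - 2)*(s^2 - 5*s + 6) = (s - 3)^2*(s - 2)*(s - 2)
(4) = (a + 1)*(a^3 + 7*a^2 + 14*a + 8) = (a + 1)*(a + 4)*(a^2 + 3*a + 2) = (a + 1)^2*(a + 4)*(a + 2)
(5) = (c - 3)*(c^2 + 4*c + 3) = (c - 3)*(c + 1)*(c + 3)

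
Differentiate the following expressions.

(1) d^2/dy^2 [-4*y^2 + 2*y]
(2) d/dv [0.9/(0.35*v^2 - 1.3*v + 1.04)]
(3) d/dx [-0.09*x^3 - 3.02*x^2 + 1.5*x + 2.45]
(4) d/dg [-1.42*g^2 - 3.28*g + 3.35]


(1) = -8
(2) = (1.17 - 0.63*v)/(0.35*v^2 - 1.3*v + 1.04)^2
(3) = -0.27*x^2 - 6.04*x + 1.5
(4) = -2.84*g - 3.28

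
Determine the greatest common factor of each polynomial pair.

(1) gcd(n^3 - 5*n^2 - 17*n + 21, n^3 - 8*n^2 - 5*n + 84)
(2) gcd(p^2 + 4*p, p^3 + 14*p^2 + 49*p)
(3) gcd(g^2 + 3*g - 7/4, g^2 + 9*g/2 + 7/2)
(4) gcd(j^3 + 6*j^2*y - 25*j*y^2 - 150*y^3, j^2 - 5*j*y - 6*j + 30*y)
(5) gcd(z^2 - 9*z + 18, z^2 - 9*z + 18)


(1) = n^2 - 4*n - 21
(2) = p
(3) = gcd((g - 1/2)*(g + 7/2), (g + 1)*(g + 7/2)) = g + 7/2
(4) = -j + 5*y
(5) = z^2 - 9*z + 18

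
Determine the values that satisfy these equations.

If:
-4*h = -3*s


Then:
h = 3*s/4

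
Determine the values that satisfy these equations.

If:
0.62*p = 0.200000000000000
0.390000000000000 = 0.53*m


Then:
m = 0.74
p = 0.32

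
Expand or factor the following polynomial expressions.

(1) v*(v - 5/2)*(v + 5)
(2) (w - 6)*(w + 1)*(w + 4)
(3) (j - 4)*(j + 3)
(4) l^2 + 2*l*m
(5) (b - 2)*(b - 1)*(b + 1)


(1) = v^3 + 5*v^2/2 - 25*v/2
(2) = w^3 - w^2 - 26*w - 24
(3) = j^2 - j - 12
(4) = l*(l + 2*m)
(5) = b^3 - 2*b^2 - b + 2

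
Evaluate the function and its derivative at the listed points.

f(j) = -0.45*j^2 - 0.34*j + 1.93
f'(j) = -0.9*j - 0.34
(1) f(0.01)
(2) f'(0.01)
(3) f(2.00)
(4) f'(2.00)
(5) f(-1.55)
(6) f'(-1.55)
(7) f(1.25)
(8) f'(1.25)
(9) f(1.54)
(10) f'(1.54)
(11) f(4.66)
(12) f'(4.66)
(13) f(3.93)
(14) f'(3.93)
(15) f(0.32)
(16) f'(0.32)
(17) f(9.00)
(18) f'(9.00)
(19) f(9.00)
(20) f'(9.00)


(1) = 1.93
(2) = -0.35
(3) = -0.55
(4) = -2.14
(5) = 1.38
(6) = 1.05
(7) = 0.80
(8) = -1.47
(9) = 0.34
(10) = -1.73
(11) = -9.43
(12) = -4.53
(13) = -6.36
(14) = -3.88
(15) = 1.78
(16) = -0.63
(17) = -37.58
(18) = -8.44
(19) = -37.58
(20) = -8.44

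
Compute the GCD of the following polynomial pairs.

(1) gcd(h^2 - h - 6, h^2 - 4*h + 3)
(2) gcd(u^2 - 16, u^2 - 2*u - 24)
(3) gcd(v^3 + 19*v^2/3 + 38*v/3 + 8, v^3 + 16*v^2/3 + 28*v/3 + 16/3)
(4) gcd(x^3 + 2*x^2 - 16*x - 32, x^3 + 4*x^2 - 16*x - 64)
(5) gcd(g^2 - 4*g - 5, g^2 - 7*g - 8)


(1) = gcd((h - 3)*(h + 2), (h - 3)*(h - 1)) = h - 3
(2) = u + 4
(3) = v^2 + 10*v/3 + 8/3
(4) = gcd((x - 4)*(x + 2)*(x + 4), (x - 4)*(x + 4)^2) = x^2 - 16
(5) = g + 1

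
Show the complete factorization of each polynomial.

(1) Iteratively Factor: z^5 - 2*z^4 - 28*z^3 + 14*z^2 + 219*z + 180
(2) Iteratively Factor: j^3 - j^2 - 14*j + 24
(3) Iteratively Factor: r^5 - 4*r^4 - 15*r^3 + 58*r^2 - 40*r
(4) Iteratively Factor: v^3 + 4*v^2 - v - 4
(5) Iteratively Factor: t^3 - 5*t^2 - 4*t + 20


(1) = (z - 5)*(z^4 + 3*z^3 - 13*z^2 - 51*z - 36) = (z - 5)*(z - 4)*(z^3 + 7*z^2 + 15*z + 9) = (z - 5)*(z - 4)*(z + 1)*(z^2 + 6*z + 9) = (z - 5)*(z - 4)*(z + 1)*(z + 3)*(z + 3)
(2) = (j - 3)*(j^2 + 2*j - 8) = (j - 3)*(j - 2)*(j + 4)
(3) = (r - 2)*(r^4 - 2*r^3 - 19*r^2 + 20*r) = (r - 2)*(r - 1)*(r^3 - r^2 - 20*r) = r*(r - 2)*(r - 1)*(r^2 - r - 20) = r*(r - 5)*(r - 2)*(r - 1)*(r + 4)
(4) = (v + 1)*(v^2 + 3*v - 4) = (v + 1)*(v + 4)*(v - 1)
(5) = (t - 2)*(t^2 - 3*t - 10) = (t - 5)*(t - 2)*(t + 2)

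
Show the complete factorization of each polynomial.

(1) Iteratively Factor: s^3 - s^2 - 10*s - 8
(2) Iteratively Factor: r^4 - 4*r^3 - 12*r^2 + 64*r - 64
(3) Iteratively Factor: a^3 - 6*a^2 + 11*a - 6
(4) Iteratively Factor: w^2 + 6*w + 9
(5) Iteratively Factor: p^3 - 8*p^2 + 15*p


(1) = (s + 2)*(s^2 - 3*s - 4) = (s + 1)*(s + 2)*(s - 4)
(2) = (r - 4)*(r^3 - 12*r + 16) = (r - 4)*(r - 2)*(r^2 + 2*r - 8) = (r - 4)*(r - 2)^2*(r + 4)
(3) = (a - 2)*(a^2 - 4*a + 3) = (a - 2)*(a - 1)*(a - 3)
(4) = (w + 3)*(w + 3)
(5) = (p)*(p^2 - 8*p + 15) = p*(p - 5)*(p - 3)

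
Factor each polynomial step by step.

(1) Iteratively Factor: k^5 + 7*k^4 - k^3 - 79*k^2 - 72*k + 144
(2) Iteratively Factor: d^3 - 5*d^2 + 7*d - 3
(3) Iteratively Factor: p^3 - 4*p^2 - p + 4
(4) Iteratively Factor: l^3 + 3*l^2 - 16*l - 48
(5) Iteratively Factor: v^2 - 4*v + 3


(1) = (k + 4)*(k^4 + 3*k^3 - 13*k^2 - 27*k + 36) = (k + 3)*(k + 4)*(k^3 - 13*k + 12) = (k + 3)*(k + 4)^2*(k^2 - 4*k + 3) = (k - 3)*(k + 3)*(k + 4)^2*(k - 1)
(2) = (d - 1)*(d^2 - 4*d + 3) = (d - 3)*(d - 1)*(d - 1)
(3) = (p - 1)*(p^2 - 3*p - 4) = (p - 1)*(p + 1)*(p - 4)
(4) = (l - 4)*(l^2 + 7*l + 12) = (l - 4)*(l + 4)*(l + 3)
(5) = (v - 3)*(v - 1)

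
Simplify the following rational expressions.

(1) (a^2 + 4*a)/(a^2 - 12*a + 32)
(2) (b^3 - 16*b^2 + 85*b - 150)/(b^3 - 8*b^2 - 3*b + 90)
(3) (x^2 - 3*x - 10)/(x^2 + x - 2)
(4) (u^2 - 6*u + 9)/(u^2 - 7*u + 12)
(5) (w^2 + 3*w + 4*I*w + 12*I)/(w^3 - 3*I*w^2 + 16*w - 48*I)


(1) = (a^2 + 4*a)/(a^2 - 12*a + 32)
(2) = (b - 5)/(b + 3)
(3) = (x - 5)/(x - 1)
(4) = (u - 3)/(u - 4)
(5) = (w + 3)/(w^2 - 7*I*w - 12)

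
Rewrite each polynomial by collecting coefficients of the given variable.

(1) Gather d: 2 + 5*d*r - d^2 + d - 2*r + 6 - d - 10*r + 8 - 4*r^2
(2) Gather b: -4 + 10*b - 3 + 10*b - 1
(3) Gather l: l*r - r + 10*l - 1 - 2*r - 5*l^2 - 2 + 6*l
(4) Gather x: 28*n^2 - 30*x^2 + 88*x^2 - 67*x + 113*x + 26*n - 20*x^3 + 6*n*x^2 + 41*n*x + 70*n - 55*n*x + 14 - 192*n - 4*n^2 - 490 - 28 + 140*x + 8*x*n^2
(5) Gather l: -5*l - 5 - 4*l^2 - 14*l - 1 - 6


(1) = -d^2 + 5*d*r - 4*r^2 - 12*r + 16
(2) = 20*b - 8
(3) = -5*l^2 + l*(r + 16) - 3*r - 3
(4) = 24*n^2 - 96*n - 20*x^3 + x^2*(6*n + 58) + x*(8*n^2 - 14*n + 186) - 504
(5) = -4*l^2 - 19*l - 12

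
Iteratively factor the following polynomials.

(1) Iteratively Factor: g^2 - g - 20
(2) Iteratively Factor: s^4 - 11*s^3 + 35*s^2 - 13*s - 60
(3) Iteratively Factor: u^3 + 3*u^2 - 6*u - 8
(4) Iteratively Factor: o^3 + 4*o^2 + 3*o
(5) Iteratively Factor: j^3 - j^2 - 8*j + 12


(1) = (g - 5)*(g + 4)
(2) = (s - 4)*(s^3 - 7*s^2 + 7*s + 15) = (s - 4)*(s - 3)*(s^2 - 4*s - 5) = (s - 5)*(s - 4)*(s - 3)*(s + 1)
(3) = (u + 4)*(u^2 - u - 2) = (u + 1)*(u + 4)*(u - 2)
(4) = (o + 3)*(o^2 + o) = o*(o + 3)*(o + 1)
(5) = (j - 2)*(j^2 + j - 6) = (j - 2)^2*(j + 3)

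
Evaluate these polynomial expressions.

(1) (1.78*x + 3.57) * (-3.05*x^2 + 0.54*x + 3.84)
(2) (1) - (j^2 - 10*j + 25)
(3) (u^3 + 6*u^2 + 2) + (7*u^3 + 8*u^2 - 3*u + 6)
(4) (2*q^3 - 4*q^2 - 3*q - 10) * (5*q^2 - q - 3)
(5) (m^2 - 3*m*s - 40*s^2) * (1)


(1) = -5.429*x^3 - 9.9273*x^2 + 8.763*x + 13.7088
(2) = -j^2 + 10*j - 24
(3) = 8*u^3 + 14*u^2 - 3*u + 8
(4) = 10*q^5 - 22*q^4 - 17*q^3 - 35*q^2 + 19*q + 30
(5) = m^2 - 3*m*s - 40*s^2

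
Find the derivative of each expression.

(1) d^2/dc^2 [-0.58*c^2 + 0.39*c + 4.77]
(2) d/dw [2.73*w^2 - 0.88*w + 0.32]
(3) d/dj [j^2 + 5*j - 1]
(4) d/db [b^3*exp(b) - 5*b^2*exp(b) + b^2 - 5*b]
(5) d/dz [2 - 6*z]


(1) = -1.16000000000000
(2) = 5.46*w - 0.88
(3) = 2*j + 5
(4) = b^3*exp(b) - 2*b^2*exp(b) - 10*b*exp(b) + 2*b - 5
(5) = -6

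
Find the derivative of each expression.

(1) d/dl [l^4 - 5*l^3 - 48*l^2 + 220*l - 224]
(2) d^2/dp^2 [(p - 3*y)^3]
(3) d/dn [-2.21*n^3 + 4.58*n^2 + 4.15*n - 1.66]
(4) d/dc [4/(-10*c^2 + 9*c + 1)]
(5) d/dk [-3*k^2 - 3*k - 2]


(1) = 4*l^3 - 15*l^2 - 96*l + 220
(2) = 6*p - 18*y
(3) = -6.63*n^2 + 9.16*n + 4.15
(4) = 4*(20*c - 9)/(-10*c^2 + 9*c + 1)^2
(5) = -6*k - 3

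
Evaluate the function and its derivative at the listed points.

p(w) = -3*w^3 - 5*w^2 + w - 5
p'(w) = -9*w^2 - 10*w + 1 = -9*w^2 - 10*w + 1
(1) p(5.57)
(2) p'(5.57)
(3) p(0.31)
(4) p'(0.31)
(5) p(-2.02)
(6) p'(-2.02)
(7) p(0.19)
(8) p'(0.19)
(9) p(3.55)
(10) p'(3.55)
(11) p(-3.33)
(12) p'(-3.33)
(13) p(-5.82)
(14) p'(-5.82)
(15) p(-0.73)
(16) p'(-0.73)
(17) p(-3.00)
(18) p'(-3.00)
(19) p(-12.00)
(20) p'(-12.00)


(1) = -672.98
(2) = -333.92
(3) = -5.26
(4) = -2.96
(5) = -2.69
(6) = -15.52
(7) = -5.01
(8) = -1.22
(9) = -198.68
(10) = -147.92
(11) = 47.00
(12) = -65.50
(13) = 411.23
(14) = -245.65
(15) = -7.23
(16) = 3.50
(17) = 28.00
(18) = -50.00
(19) = 4447.00
(20) = -1175.00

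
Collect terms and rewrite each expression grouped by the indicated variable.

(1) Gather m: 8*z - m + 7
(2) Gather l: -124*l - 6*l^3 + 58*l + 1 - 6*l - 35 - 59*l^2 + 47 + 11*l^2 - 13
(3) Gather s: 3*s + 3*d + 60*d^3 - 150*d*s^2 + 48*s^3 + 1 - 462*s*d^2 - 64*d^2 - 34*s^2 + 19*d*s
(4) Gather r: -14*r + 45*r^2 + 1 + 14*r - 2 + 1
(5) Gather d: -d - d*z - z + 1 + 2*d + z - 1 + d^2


(1) = -m + 8*z + 7
(2) = -6*l^3 - 48*l^2 - 72*l
(3) = 60*d^3 - 64*d^2 + 3*d + 48*s^3 + s^2*(-150*d - 34) + s*(-462*d^2 + 19*d + 3) + 1
(4) = 45*r^2
(5) = d^2 + d*(1 - z)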